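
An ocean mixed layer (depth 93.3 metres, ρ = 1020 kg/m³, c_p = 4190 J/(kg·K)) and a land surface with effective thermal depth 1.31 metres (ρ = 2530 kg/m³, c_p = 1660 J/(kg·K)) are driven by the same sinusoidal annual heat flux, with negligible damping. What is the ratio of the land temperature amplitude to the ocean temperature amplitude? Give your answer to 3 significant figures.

72.5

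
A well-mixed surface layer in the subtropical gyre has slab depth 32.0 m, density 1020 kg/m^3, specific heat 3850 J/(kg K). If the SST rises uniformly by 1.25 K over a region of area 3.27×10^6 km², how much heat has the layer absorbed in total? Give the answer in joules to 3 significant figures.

5.14×10^20 J

Areal heat capacity C = ρ c_p D = 1020 × 3850 × 32.0 = 1.26×10^8 J/(m²·K).
Heat per unit area: q = C ΔT = 1.26×10^8 × 1.25 = 1.57×10^8 J/m².
Total heat: Q = q × A = 1.57×10^8 × (3.27×10^6 × 10⁶ m²) = 5.14×10^20 J.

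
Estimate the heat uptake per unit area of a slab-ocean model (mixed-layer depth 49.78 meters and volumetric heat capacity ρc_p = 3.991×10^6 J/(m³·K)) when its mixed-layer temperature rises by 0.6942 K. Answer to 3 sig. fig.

Areal heat capacity C = ρc_p × D = 3.991×10^6 × 49.78 = 1.99×10^8 J/(m²·K).
ΔQ = C ΔT = 1.99×10^8 × 0.6942 = 1.38×10^8 J/m².

1.38×10^8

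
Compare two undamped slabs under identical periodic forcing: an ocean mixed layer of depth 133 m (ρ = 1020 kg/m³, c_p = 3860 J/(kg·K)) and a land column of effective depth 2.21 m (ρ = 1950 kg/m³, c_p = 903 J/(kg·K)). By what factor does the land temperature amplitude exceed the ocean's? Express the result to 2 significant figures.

C_ocean = 1020 × 3860 × 133 = 5.24×10^8 J/(m²·K).
C_land = 1950 × 903 × 2.21 = 3.89×10^6 J/(m²·K).
Undamped amplitude ∝ 1/C, so A_land/A_ocean = C_ocean/C_land = 135.

130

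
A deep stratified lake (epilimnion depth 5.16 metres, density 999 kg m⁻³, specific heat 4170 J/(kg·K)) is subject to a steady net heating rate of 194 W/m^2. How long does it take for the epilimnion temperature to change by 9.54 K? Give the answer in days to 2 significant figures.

Areal heat capacity C = ρ c_p D = 999 × 4170 × 5.16 = 2.15×10^7 J/(m^2 K).
Time required: Δt = C ΔT / F = 2.15×10^7 × 9.54 / 194 = 1.06×10^6 s.
In days: 1.06×10^6 s / (86400 s/day) = 12.2 days.

12 days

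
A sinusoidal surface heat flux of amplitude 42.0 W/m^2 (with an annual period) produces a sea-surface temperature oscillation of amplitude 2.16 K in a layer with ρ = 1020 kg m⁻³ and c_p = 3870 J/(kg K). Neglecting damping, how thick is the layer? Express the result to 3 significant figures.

ω = 2π / 3.15×10^7 s = 1.99×10^-7 s⁻¹.
Required C = F₀ / (A ω) = 42.0 / (2.16 × 1.99×10^-7) = 9.76×10^7 J/(m²·K).
D = C / (ρ c_p) = 9.76×10^7 / (1020 × 3870) = 24.7 m.

24.7 m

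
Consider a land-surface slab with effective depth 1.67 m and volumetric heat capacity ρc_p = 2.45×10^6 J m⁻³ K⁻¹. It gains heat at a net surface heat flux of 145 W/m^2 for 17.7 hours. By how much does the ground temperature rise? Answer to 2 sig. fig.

Areal heat capacity C = ρc_p × D = 2.45×10^6 × 1.67 = 4.09×10^6 J/(m²·K).
Net heat input Q = F Δt = 145 × (17.7 hours × 3600 s/hour) = 9.24×10^6 J/m².
ΔT = Q / C = 9.24×10^6 / 4.09×10^6 = 2.26 K.

2.3 K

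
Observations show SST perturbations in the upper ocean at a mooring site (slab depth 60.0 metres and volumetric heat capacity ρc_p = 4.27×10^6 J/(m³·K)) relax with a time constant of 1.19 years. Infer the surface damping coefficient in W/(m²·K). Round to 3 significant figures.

6.82

Areal heat capacity C = ρc_p × D = 4.27×10^6 × 60.0 = 2.56×10^8 J/(m²·K).
τ = 1.19 years = 3.76×10^7 s.
λ = C / τ = 2.56×10^8 / 3.76×10^7 = 6.82 W/(m²·K).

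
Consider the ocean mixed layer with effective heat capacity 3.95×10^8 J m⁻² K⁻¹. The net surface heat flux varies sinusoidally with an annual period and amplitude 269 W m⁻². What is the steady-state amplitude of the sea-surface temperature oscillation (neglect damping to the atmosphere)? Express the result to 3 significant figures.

Areal heat capacity C = 3.95×10^8 J m⁻² K⁻¹ (given).
Angular frequency ω = 2π / T = 2π / 3.15×10^7 s = 1.99×10^-7 s⁻¹.
Cω = 3.95×10^8 × 1.99×10^-7 = 78.7 W/(m²·K).
Amplitude A = F₀ / (Cω) = 269 / 78.7 = 3.42 K.

3.42 K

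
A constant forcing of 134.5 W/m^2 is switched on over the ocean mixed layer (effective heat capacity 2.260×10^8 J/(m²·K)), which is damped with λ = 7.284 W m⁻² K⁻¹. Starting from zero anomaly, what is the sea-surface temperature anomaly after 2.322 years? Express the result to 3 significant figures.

16.7 K

Areal heat capacity C = 2.260×10^8 J/(m²·K) (given).
τ = C / λ = 2.26×10^8 / 7.284 = 3.10×10^7 s.
Equilibrium anomaly ΔT_eq = F / λ = 134.5 / 7.284 = 18.5 K.
t = 2.322 years = 7.33×10^7 s, so t/τ = 2.36.
ΔT(t) = ΔT_eq (1 − e^(−t/τ)) = 18.5 × (1 − e^−2.36) = 16.7 K.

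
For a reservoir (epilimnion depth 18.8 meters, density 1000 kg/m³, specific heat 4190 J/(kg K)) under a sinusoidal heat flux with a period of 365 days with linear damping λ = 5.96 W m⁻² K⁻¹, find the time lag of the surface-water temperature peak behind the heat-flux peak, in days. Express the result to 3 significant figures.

70.2 days

Areal heat capacity C = ρ c_p D = 1000 × 4190 × 18.8 = 7.88×10^7 J/(m²·K).
ω = 2π / 3.15×10^7 s = 1.99×10^-7 s⁻¹.
Phase lag φ = arctan(Cω/λ) = arctan(15.7/5.96) = 1.21 rad.
Time lag = φ / ω = 1.21 / 1.99×10^-7 = 6.06×10^6 s = 70.2 days.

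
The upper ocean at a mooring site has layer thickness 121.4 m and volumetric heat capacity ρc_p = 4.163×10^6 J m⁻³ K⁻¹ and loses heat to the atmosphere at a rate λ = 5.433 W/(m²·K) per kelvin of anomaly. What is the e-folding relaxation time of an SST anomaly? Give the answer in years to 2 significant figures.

2.9 years

Areal heat capacity C = ρc_p × D = 4.163×10^6 × 121.4 = 5.05×10^8 J/(m^2 K).
Relaxation time τ = C / λ = 5.05×10^8 / 5.433 = 9.30×10^7 s.
In years: 9.30×10^7 s / (3.156×10^7 s/year) = 2.95 years.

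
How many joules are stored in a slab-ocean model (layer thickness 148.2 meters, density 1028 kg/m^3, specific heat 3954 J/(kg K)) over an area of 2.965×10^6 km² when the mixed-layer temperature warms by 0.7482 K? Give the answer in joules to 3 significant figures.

Areal heat capacity C = ρ c_p D = 1028 × 3954 × 148.2 = 6.02×10^8 J/(m²·K).
Heat per unit area: q = C ΔT = 6.02×10^8 × 0.7482 = 4.51×10^8 J/m².
Total heat: Q = q × A = 4.51×10^8 × (2.965×10^6 × 10⁶ m²) = 1.34×10^21 J.

1.34×10^21 J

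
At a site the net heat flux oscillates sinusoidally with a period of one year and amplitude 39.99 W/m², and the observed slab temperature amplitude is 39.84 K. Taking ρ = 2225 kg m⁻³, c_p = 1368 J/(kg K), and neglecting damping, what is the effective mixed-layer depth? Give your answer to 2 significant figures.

1.7 m

ω = 2π / 3.15×10^7 s = 1.99×10^-7 s⁻¹.
Required C = F₀ / (A ω) = 39.99 / (39.84 × 1.99×10^-7) = 5.04×10^6 J/(m²·K).
D = C / (ρ c_p) = 5.04×10^6 / (2225 × 1368) = 1.66 m.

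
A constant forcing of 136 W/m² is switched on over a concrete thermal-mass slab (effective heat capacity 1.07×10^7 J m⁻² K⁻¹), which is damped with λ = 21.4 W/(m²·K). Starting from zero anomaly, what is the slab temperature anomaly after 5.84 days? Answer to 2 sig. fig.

Areal heat capacity C = 1.07×10^7 J m⁻² K⁻¹ (given).
τ = C / λ = 1.07×10^7 / 21.4 = 5.00×10^5 s.
Equilibrium anomaly ΔT_eq = F / λ = 136 / 21.4 = 6.36 K.
t = 5.84 days = 5.05×10^5 s, so t/τ = 1.01.
ΔT(t) = ΔT_eq (1 − e^(−t/τ)) = 6.36 × (1 − e^−1.01) = 4.04 K.

4.0 K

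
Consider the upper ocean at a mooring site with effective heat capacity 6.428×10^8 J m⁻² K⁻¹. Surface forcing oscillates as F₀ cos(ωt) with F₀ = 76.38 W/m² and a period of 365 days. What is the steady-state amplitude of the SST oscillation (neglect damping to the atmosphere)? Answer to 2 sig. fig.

0.60 K

Areal heat capacity C = 6.428×10^8 J m⁻² K⁻¹ (given).
Angular frequency ω = 2π / T = 2π / 3.15×10^7 s = 1.99×10^-7 s⁻¹.
Cω = 6.43×10^8 × 1.99×10^-7 = 128 W/(m²·K).
Amplitude A = F₀ / (Cω) = 76.38 / 128 = 0.596 K.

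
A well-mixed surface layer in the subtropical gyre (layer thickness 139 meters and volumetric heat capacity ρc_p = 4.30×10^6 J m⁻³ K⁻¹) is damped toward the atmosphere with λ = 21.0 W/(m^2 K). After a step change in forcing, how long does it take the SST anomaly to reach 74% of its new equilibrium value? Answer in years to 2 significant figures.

Areal heat capacity C = ρc_p × D = 4.30×10^6 × 139 = 5.98×10^8 J m⁻² K⁻¹.
τ = C / λ = 5.98×10^8 / 21.0 = 2.85×10^7 s.
Fraction reached: 1 − e^(−t/τ) = 0.74 ⇒ t = −τ ln(1 − 0.74) = τ × 1.35.
t = 3.83×10^7 s = 1.21 years.

1.2 years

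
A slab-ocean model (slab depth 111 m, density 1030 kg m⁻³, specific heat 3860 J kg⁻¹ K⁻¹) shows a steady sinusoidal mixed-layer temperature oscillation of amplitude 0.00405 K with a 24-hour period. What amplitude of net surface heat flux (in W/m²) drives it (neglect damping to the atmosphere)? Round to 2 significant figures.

Areal heat capacity C = ρ c_p D = 1030 × 3860 × 111 = 4.41×10^8 J/(m²·K).
ω = 2π / 86400 s = 7.27×10^-5 s⁻¹.
Cω = 4.41×10^8 × 7.27×10^-5 = 32100 W/(m²·K).
F₀ = A × Cω = 0.00405 × 32100 = 130 W/m².

130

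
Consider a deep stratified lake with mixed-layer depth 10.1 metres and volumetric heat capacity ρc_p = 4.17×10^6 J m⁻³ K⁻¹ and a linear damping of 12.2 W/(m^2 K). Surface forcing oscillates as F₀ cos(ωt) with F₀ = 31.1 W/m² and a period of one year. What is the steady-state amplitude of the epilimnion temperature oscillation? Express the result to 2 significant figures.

2.1 K

Areal heat capacity C = ρc_p × D = 4.17×10^6 × 10.1 = 4.21×10^7 J m⁻² K⁻¹.
Angular frequency ω = 2π / T = 2π / 3.15×10^7 s = 1.99×10^-7 s⁻¹.
√((Cω)² + λ²) = √((8.39)² + 12.2²) = 14.8 W/(m²·K).
Amplitude A = F₀ / √((Cω)²+λ²) = 31.1 / 14.8 = 2.10 K.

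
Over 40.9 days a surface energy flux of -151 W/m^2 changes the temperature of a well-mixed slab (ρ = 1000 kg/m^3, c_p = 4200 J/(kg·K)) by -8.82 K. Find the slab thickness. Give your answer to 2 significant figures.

14 m

Heat input Q = F Δt = -151 × 3.53×10^6 s = -5.34×10^8 J/m².
Required areal heat capacity C = Q / ΔT = 6.05×10^7 J/(m²·K).
Depth D = C / (ρ c_p) = 6.05×10^7 / (1000 × 4200) = 14.4 m.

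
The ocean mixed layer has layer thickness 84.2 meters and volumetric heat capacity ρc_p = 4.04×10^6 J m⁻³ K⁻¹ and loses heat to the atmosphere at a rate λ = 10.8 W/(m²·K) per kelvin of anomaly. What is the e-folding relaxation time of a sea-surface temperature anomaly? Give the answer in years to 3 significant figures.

0.998 years

Areal heat capacity C = ρc_p × D = 4.04×10^6 × 84.2 = 3.40×10^8 J/(m²·K).
Relaxation time τ = C / λ = 3.40×10^8 / 10.8 = 3.15×10^7 s.
In years: 3.15×10^7 s / (3.156×10^7 s/year) = 0.998 years.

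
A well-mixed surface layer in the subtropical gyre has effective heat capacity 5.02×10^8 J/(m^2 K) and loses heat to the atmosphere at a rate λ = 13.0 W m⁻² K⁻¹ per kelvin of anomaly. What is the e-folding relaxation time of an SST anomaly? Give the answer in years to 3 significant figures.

1.22 years

Areal heat capacity C = 5.02×10^8 J/(m^2 K) (given).
Relaxation time τ = C / λ = 5.02×10^8 / 13.0 = 3.86×10^7 s.
In years: 3.86×10^7 s / (3.156×10^7 s/year) = 1.22 years.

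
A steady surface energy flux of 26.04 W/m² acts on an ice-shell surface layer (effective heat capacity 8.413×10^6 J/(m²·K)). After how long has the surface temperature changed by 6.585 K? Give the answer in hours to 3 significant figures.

591 hours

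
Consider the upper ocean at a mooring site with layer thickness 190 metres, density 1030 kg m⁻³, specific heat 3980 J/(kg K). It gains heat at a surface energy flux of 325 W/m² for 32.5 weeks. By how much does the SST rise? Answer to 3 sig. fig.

Areal heat capacity C = ρ c_p D = 1030 × 3980 × 190 = 7.79×10^8 J/(m²·K).
Net heat input Q = F Δt = 325 × (32.5 weeks × 6.048×10^5 s/week) = 6.39×10^9 J/m².
ΔT = Q / C = 6.39×10^9 / 7.79×10^8 = 8.20 K.

8.20 K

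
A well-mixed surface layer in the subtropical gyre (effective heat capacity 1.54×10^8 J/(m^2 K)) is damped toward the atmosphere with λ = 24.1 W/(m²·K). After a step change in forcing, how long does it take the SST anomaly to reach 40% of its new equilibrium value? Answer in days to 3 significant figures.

Areal heat capacity C = 1.54×10^8 J/(m^2 K) (given).
τ = C / λ = 1.54×10^8 / 24.1 = 6.39×10^6 s.
Fraction reached: 1 − e^(−t/τ) = 0.40 ⇒ t = −τ ln(1 − 0.40) = τ × 0.511.
t = 3.26×10^6 s = 37.8 days.

37.8 days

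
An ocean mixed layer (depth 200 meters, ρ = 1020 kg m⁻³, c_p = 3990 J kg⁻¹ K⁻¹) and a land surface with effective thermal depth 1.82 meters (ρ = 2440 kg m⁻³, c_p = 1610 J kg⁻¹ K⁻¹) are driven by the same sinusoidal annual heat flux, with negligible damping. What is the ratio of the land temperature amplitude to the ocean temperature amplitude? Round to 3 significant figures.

C_ocean = 1020 × 3990 × 200 = 8.14×10^8 J/(m²·K).
C_land = 2440 × 1610 × 1.82 = 7.15×10^6 J/(m²·K).
Undamped amplitude ∝ 1/C, so A_land/A_ocean = C_ocean/C_land = 114.

114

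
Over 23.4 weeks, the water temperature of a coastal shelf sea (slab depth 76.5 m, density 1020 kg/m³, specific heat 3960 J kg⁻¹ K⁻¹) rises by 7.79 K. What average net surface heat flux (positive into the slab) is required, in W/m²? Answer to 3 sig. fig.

170

Areal heat capacity C = ρ c_p D = 1020 × 3960 × 76.5 = 3.09×10^8 J/(m^2 K).
Required heat per unit area: Q = C ΔT = 3.09×10^8 × 7.79 = 2.41×10^9 J/m².
Flux F = Q / Δt = 2.41×10^9 / 1.42×10^7 s = 170 W/m².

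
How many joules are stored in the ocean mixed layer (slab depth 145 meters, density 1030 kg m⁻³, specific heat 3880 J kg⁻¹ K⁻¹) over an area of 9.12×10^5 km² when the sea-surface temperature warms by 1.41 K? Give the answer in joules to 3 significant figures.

Areal heat capacity C = ρ c_p D = 1030 × 3880 × 145 = 5.79×10^8 J/(m^2 K).
Heat per unit area: q = C ΔT = 5.79×10^8 × 1.41 = 8.17×10^8 J/m².
Total heat: Q = q × A = 8.17×10^8 × (9.12×10^5 × 10⁶ m²) = 7.45×10^20 J.

7.45×10^20 J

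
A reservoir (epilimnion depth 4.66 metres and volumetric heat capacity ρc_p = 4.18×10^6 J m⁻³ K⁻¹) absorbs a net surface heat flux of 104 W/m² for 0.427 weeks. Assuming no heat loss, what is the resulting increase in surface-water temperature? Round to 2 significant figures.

1.4 K

Areal heat capacity C = ρc_p × D = 4.18×10^6 × 4.66 = 1.95×10^7 J m⁻² K⁻¹.
Net heat input Q = F Δt = 104 × (0.427 weeks × 6.048×10^5 s/week) = 2.69×10^7 J/m².
ΔT = Q / C = 2.69×10^7 / 1.95×10^7 = 1.38 K.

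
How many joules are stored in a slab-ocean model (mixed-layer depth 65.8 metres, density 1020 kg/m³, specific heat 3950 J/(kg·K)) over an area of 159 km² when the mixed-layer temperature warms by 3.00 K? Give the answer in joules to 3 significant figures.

1.26×10^17 J

Areal heat capacity C = ρ c_p D = 1020 × 3950 × 65.8 = 2.65×10^8 J m⁻² K⁻¹.
Heat per unit area: q = C ΔT = 2.65×10^8 × 3.00 = 7.95×10^8 J/m².
Total heat: Q = q × A = 7.95×10^8 × (159 × 10⁶ m²) = 1.26×10^17 J.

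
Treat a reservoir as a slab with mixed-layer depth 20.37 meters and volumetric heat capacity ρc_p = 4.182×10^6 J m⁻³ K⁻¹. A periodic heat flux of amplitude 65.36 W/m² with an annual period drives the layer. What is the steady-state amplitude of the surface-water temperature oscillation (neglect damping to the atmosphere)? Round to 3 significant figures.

Areal heat capacity C = ρc_p × D = 4.182×10^6 × 20.37 = 8.52×10^7 J m⁻² K⁻¹.
Angular frequency ω = 2π / T = 2π / 3.15×10^7 s = 1.99×10^-7 s⁻¹.
Cω = 8.52×10^7 × 1.99×10^-7 = 17.0 W/(m²·K).
Amplitude A = F₀ / (Cω) = 65.36 / 17.0 = 3.85 K.

3.85 K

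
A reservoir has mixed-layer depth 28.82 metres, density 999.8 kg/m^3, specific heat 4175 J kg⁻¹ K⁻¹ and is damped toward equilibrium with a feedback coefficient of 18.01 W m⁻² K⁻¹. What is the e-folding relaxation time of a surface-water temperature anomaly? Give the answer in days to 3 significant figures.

77.3 days

Areal heat capacity C = ρ c_p D = 999.8 × 4175 × 28.82 = 1.20×10^8 J m⁻² K⁻¹.
Relaxation time τ = C / λ = 1.20×10^8 / 18.01 = 6.68×10^6 s.
In days: 6.68×10^6 s / (86400 s/day) = 77.3 days.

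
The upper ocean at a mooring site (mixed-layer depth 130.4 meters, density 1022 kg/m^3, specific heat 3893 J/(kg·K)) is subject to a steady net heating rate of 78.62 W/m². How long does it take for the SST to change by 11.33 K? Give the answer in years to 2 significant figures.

2.4 years

Areal heat capacity C = ρ c_p D = 1022 × 3893 × 130.4 = 5.19×10^8 J/(m²·K).
Time required: Δt = C ΔT / F = 5.19×10^8 × 11.33 / 78.62 = 7.48×10^7 s.
In years: 7.48×10^7 s / (3.156×10^7 s/year) = 2.37 years.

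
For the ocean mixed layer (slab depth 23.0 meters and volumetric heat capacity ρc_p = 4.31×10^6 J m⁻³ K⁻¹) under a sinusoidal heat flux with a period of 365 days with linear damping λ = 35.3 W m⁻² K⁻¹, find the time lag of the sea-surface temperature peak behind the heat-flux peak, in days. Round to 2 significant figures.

30 days

Areal heat capacity C = ρc_p × D = 4.31×10^6 × 23.0 = 9.91×10^7 J m⁻² K⁻¹.
ω = 2π / 3.15×10^7 s = 1.99×10^-7 s⁻¹.
Phase lag φ = arctan(Cω/λ) = arctan(19.8/35.3) = 0.510 rad.
Time lag = φ / ω = 0.510 / 1.99×10^-7 = 2.56×10^6 s = 29.6 days.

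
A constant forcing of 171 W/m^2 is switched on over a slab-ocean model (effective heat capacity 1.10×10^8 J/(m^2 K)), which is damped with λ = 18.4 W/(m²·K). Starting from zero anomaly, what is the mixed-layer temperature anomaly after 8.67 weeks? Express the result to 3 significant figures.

Areal heat capacity C = 1.10×10^8 J/(m^2 K) (given).
τ = C / λ = 1.10×10^8 / 18.4 = 5.98×10^6 s.
Equilibrium anomaly ΔT_eq = F / λ = 171 / 18.4 = 9.29 K.
t = 8.67 weeks = 5.24×10^6 s, so t/τ = 0.877.
ΔT(t) = ΔT_eq (1 − e^(−t/τ)) = 9.29 × (1 − e^−0.877) = 5.43 K.

5.43 K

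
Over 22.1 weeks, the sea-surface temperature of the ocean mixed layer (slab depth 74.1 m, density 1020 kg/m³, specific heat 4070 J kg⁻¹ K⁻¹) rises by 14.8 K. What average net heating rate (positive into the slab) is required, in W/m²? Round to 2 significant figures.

Areal heat capacity C = ρ c_p D = 1020 × 4070 × 74.1 = 3.08×10^8 J m⁻² K⁻¹.
Required heat per unit area: Q = C ΔT = 3.08×10^8 × 14.8 = 4.55×10^9 J/m².
Flux F = Q / Δt = 4.55×10^9 / 1.34×10^7 s = 341 W/m².

340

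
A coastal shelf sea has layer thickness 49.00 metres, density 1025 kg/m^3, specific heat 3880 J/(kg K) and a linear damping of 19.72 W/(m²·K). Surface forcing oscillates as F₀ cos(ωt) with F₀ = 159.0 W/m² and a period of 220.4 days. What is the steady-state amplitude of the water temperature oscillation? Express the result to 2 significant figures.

2.4 K

Areal heat capacity C = ρ c_p D = 1025 × 3880 × 49.00 = 1.95×10^8 J/(m^2 K).
Angular frequency ω = 2π / T = 2π / 1.90×10^7 s = 3.30×10^-7 s⁻¹.
√((Cω)² + λ²) = √((64.3)² + 19.72²) = 67.3 W/(m²·K).
Amplitude A = F₀ / √((Cω)²+λ²) = 159.0 / 67.3 = 2.36 K.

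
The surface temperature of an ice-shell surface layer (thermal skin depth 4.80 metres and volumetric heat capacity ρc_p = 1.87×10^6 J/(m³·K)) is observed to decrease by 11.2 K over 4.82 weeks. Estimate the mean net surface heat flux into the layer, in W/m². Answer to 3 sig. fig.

Areal heat capacity C = ρc_p × D = 1.87×10^6 × 4.80 = 8.98×10^6 J m⁻² K⁻¹.
Required heat per unit area: Q = C ΔT = 8.98×10^6 × -11.2 = -1.01×10^8 J/m².
Flux F = Q / Δt = -1.01×10^8 / 2.92×10^6 s = -34.5 W/m².

-34.5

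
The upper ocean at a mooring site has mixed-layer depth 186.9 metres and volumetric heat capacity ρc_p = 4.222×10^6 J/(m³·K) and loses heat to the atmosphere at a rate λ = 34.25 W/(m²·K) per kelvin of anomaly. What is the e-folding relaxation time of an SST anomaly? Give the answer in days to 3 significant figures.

267 days

Areal heat capacity C = ρc_p × D = 4.222×10^6 × 186.9 = 7.89×10^8 J m⁻² K⁻¹.
Relaxation time τ = C / λ = 7.89×10^8 / 34.25 = 2.30×10^7 s.
In days: 2.30×10^7 s / (86400 s/day) = 267 days.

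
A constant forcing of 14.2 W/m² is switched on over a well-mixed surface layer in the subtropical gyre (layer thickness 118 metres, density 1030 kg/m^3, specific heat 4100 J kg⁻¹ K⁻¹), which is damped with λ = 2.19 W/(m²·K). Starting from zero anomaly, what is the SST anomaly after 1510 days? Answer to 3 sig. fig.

2.83 K

Areal heat capacity C = ρ c_p D = 1030 × 4100 × 118 = 4.98×10^8 J/(m^2 K).
τ = C / λ = 4.98×10^8 / 2.19 = 2.28×10^8 s.
Equilibrium anomaly ΔT_eq = F / λ = 14.2 / 2.19 = 6.48 K.
t = 1510 days = 1.30×10^8 s, so t/τ = 0.573.
ΔT(t) = ΔT_eq (1 − e^(−t/τ)) = 6.48 × (1 − e^−0.573) = 2.83 K.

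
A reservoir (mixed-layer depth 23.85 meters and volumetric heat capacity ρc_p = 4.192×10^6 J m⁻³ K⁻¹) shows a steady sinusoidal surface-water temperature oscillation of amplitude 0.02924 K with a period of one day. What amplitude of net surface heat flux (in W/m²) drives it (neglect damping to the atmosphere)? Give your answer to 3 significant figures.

213

Areal heat capacity C = ρc_p × D = 4.192×10^6 × 23.85 = 1.00×10^8 J/(m²·K).
ω = 2π / 86400 s = 7.27×10^-5 s⁻¹.
Cω = 1.00×10^8 × 7.27×10^-5 = 7270 W/(m²·K).
F₀ = A × Cω = 0.02924 × 7270 = 213 W/m².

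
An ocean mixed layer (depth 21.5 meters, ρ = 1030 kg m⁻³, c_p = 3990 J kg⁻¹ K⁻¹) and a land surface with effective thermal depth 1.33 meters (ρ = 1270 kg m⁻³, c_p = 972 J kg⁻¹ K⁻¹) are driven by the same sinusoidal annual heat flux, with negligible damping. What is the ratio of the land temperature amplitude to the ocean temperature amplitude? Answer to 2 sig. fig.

54

C_ocean = 1030 × 3990 × 21.5 = 8.84×10^7 J/(m²·K).
C_land = 1270 × 972 × 1.33 = 1.64×10^6 J/(m²·K).
Undamped amplitude ∝ 1/C, so A_land/A_ocean = C_ocean/C_land = 53.8.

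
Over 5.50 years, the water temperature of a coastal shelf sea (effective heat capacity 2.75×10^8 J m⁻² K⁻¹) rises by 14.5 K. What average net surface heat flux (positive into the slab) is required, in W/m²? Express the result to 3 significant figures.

Areal heat capacity C = 2.75×10^8 J m⁻² K⁻¹ (given).
Required heat per unit area: Q = C ΔT = 2.75×10^8 × 14.5 = 3.99×10^9 J/m².
Flux F = Q / Δt = 3.99×10^9 / 1.74×10^8 s = 23.0 W/m².

23.0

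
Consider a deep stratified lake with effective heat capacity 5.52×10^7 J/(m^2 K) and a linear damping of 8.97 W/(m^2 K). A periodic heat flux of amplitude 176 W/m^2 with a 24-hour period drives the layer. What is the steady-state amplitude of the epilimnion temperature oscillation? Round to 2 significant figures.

Areal heat capacity C = 5.52×10^7 J/(m^2 K) (given).
Angular frequency ω = 2π / T = 2π / 86400 s = 7.27×10^-5 s⁻¹.
√((Cω)² + λ²) = √((4010)² + 8.97²) = 4010 W/(m²·K).
Amplitude A = F₀ / √((Cω)²+λ²) = 176 / 4010 = 0.0438 K.

0.044 K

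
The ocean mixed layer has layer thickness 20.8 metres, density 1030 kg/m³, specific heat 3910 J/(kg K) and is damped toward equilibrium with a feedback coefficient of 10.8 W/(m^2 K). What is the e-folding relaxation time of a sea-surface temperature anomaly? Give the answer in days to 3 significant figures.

Areal heat capacity C = ρ c_p D = 1030 × 3910 × 20.8 = 8.38×10^7 J m⁻² K⁻¹.
Relaxation time τ = C / λ = 8.38×10^7 / 10.8 = 7.76×10^6 s.
In days: 7.76×10^6 s / (86400 s/day) = 89.8 days.

89.8 days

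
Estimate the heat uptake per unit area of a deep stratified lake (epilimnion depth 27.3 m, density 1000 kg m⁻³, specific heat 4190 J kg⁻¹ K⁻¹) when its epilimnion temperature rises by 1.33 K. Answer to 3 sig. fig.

Areal heat capacity C = ρ c_p D = 1000 × 4190 × 27.3 = 1.14×10^8 J/(m^2 K).
ΔQ = C ΔT = 1.14×10^8 × 1.33 = 1.52×10^8 J/m².

1.52×10^8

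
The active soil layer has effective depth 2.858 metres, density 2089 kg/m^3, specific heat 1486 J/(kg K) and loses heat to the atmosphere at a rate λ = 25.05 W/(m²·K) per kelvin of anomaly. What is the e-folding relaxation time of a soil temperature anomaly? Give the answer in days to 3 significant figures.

Areal heat capacity C = ρ c_p D = 2089 × 1486 × 2.858 = 8.87×10^6 J/(m^2 K).
Relaxation time τ = C / λ = 8.87×10^6 / 25.05 = 3.54×10^5 s.
In days: 3.54×10^5 s / (86400 s/day) = 4.10 days.

4.10 days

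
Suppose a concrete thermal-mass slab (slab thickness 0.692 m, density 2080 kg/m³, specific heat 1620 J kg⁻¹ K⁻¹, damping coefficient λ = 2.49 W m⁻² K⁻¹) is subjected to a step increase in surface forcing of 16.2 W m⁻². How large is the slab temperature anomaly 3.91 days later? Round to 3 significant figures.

Areal heat capacity C = ρ c_p D = 2080 × 1620 × 0.692 = 2.33×10^6 J/(m²·K).
τ = C / λ = 2.33×10^6 / 2.49 = 9.36×10^5 s.
Equilibrium anomaly ΔT_eq = F / λ = 16.2 / 2.49 = 6.51 K.
t = 3.91 days = 3.38×10^5 s, so t/τ = 0.361.
ΔT(t) = ΔT_eq (1 − e^(−t/τ)) = 6.51 × (1 − e^−0.361) = 1.97 K.

1.97 K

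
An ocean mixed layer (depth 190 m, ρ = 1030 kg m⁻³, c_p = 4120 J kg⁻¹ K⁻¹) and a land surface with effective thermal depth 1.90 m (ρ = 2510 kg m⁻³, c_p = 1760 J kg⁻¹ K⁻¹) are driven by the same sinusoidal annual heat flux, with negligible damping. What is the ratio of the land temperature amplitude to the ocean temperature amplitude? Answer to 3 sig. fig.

96.1

C_ocean = 1030 × 4120 × 190 = 8.06×10^8 J/(m²·K).
C_land = 2510 × 1760 × 1.90 = 8.39×10^6 J/(m²·K).
Undamped amplitude ∝ 1/C, so A_land/A_ocean = C_ocean/C_land = 96.1.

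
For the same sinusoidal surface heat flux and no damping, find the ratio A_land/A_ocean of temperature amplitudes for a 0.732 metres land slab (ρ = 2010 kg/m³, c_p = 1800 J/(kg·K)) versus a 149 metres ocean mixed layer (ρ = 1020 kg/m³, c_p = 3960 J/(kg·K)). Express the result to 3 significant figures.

C_ocean = 1020 × 3960 × 149 = 6.02×10^8 J/(m²·K).
C_land = 2010 × 1800 × 0.732 = 2.65×10^6 J/(m²·K).
Undamped amplitude ∝ 1/C, so A_land/A_ocean = C_ocean/C_land = 227.

227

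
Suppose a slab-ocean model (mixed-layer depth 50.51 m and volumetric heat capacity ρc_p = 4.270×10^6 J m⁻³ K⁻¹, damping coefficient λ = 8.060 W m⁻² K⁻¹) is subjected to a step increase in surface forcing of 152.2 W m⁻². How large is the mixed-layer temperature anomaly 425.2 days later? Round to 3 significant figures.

Areal heat capacity C = ρc_p × D = 4.270×10^6 × 50.51 = 2.16×10^8 J m⁻² K⁻¹.
τ = C / λ = 2.16×10^8 / 8.060 = 2.68×10^7 s.
Equilibrium anomaly ΔT_eq = F / λ = 152.2 / 8.060 = 18.9 K.
t = 425.2 days = 3.67×10^7 s, so t/τ = 1.37.
ΔT(t) = ΔT_eq (1 − e^(−t/τ)) = 18.9 × (1 − e^−1.37) = 14.1 K.

14.1 K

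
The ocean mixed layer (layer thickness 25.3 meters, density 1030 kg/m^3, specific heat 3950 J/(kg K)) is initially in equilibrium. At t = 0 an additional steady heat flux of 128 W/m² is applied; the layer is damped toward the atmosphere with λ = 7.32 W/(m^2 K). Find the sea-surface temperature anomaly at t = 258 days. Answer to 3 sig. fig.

13.9 K

Areal heat capacity C = ρ c_p D = 1030 × 3950 × 25.3 = 1.03×10^8 J m⁻² K⁻¹.
τ = C / λ = 1.03×10^8 / 7.32 = 1.41×10^7 s.
Equilibrium anomaly ΔT_eq = F / λ = 128 / 7.32 = 17.5 K.
t = 258 days = 2.23×10^7 s, so t/τ = 1.59.
ΔT(t) = ΔT_eq (1 − e^(−t/τ)) = 17.5 × (1 − e^−1.59) = 13.9 K.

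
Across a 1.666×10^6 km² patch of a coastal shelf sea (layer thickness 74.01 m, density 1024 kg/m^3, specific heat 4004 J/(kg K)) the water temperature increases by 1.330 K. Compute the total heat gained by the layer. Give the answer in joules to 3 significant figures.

6.72×10^20 J

Areal heat capacity C = ρ c_p D = 1024 × 4004 × 74.01 = 3.03×10^8 J/(m^2 K).
Heat per unit area: q = C ΔT = 3.03×10^8 × 1.330 = 4.04×10^8 J/m².
Total heat: Q = q × A = 4.04×10^8 × (1.666×10^6 × 10⁶ m²) = 6.72×10^20 J.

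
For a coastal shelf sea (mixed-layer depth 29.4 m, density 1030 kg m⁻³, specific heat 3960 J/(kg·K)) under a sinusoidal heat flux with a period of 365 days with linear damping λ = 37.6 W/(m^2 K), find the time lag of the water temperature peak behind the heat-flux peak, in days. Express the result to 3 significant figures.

Areal heat capacity C = ρ c_p D = 1030 × 3960 × 29.4 = 1.20×10^8 J/(m^2 K).
ω = 2π / 3.15×10^7 s = 1.99×10^-7 s⁻¹.
Phase lag φ = arctan(Cω/λ) = arctan(23.9/37.6) = 0.566 rad.
Time lag = φ / ω = 0.566 / 1.99×10^-7 = 2.84×10^6 s = 32.9 days.

32.9 days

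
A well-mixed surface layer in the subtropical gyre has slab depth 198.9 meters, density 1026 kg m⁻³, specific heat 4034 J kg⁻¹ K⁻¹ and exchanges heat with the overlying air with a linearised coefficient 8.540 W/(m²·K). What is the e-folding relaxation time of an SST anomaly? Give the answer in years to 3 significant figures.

Areal heat capacity C = ρ c_p D = 1026 × 4034 × 198.9 = 8.23×10^8 J/(m²·K).
Relaxation time τ = C / λ = 8.23×10^8 / 8.540 = 9.64×10^7 s.
In years: 9.64×10^7 s / (3.156×10^7 s/year) = 3.05 years.

3.05 years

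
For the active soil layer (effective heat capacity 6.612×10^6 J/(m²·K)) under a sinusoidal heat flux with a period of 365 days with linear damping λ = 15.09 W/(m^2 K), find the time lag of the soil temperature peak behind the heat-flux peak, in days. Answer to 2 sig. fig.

Areal heat capacity C = 6.612×10^6 J/(m²·K) (given).
ω = 2π / 3.15×10^7 s = 1.99×10^-7 s⁻¹.
Phase lag φ = arctan(Cω/λ) = arctan(1.32/15.09) = 0.0871 rad.
Time lag = φ / ω = 0.0871 / 1.99×10^-7 = 4.37×10^5 s = 5.06 days.

5.1 days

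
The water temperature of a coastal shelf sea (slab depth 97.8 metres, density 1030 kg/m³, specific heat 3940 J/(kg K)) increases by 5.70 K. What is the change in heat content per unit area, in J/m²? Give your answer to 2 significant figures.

Areal heat capacity C = ρ c_p D = 1030 × 3940 × 97.8 = 3.97×10^8 J m⁻² K⁻¹.
ΔQ = C ΔT = 3.97×10^8 × 5.70 = 2.26×10^9 J/m².

2.3×10^9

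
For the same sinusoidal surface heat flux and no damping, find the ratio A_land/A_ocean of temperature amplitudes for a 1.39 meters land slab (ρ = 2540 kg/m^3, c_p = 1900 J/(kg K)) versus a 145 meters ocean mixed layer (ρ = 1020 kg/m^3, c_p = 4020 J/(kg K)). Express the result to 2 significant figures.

C_ocean = 1020 × 4020 × 145 = 5.95×10^8 J/(m²·K).
C_land = 2540 × 1900 × 1.39 = 6.71×10^6 J/(m²·K).
Undamped amplitude ∝ 1/C, so A_land/A_ocean = C_ocean/C_land = 88.6.

89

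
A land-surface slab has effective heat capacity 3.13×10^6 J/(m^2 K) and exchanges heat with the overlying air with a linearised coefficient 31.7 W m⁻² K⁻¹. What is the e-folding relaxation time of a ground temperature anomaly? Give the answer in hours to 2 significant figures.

27 hours

Areal heat capacity C = 3.13×10^6 J/(m^2 K) (given).
Relaxation time τ = C / λ = 3.13×10^6 / 31.7 = 98700 s.
In hours: 98700 s / (3600 s/hour) = 27.4 hours.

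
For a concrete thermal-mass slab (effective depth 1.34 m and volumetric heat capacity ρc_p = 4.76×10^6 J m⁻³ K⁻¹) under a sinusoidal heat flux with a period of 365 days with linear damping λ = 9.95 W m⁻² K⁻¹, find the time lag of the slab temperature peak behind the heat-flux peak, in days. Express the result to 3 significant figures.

Areal heat capacity C = ρc_p × D = 4.76×10^6 × 1.34 = 6.38×10^6 J m⁻² K⁻¹.
ω = 2π / 3.15×10^7 s = 1.99×10^-7 s⁻¹.
Phase lag φ = arctan(Cω/λ) = arctan(1.27/9.95) = 0.127 rad.
Time lag = φ / ω = 0.127 / 1.99×10^-7 = 6.38×10^5 s = 7.38 days.

7.38 days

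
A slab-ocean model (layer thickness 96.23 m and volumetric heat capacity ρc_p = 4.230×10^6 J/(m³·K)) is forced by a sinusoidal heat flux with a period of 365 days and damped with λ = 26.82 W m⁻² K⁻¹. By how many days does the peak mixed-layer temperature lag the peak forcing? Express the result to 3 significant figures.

72.7 days

Areal heat capacity C = ρc_p × D = 4.230×10^6 × 96.23 = 4.07×10^8 J/(m^2 K).
ω = 2π / 3.15×10^7 s = 1.99×10^-7 s⁻¹.
Phase lag φ = arctan(Cω/λ) = arctan(81.1/26.82) = 1.25 rad.
Time lag = φ / ω = 1.25 / 1.99×10^-7 = 6.28×10^6 s = 72.7 days.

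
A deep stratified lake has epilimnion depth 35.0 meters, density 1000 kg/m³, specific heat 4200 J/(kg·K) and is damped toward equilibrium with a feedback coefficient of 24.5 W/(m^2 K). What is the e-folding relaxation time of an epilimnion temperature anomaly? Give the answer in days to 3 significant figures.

69.4 days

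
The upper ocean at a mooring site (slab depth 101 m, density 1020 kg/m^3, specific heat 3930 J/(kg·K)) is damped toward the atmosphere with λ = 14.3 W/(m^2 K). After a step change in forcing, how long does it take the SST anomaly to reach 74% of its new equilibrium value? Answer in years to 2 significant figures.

1.2 years

Areal heat capacity C = ρ c_p D = 1020 × 3930 × 101 = 4.05×10^8 J m⁻² K⁻¹.
τ = C / λ = 4.05×10^8 / 14.3 = 2.83×10^7 s.
Fraction reached: 1 − e^(−t/τ) = 0.74 ⇒ t = −τ ln(1 − 0.74) = τ × 1.35.
t = 3.81×10^7 s = 1.21 years.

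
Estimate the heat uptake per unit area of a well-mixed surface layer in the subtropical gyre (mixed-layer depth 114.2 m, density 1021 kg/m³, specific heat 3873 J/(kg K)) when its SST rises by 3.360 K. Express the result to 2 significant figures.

1.5×10^9

Areal heat capacity C = ρ c_p D = 1021 × 3873 × 114.2 = 4.52×10^8 J/(m^2 K).
ΔQ = C ΔT = 4.52×10^8 × 3.360 = 1.52×10^9 J/m².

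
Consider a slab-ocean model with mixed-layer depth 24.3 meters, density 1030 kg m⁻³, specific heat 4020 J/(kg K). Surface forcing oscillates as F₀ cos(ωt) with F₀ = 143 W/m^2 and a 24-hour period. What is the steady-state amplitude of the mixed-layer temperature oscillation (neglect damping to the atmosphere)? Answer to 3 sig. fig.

0.0195 K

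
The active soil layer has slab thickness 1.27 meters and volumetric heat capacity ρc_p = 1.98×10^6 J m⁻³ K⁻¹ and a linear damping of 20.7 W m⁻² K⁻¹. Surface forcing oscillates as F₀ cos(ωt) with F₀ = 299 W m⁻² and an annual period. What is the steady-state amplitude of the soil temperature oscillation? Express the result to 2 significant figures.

Areal heat capacity C = ρc_p × D = 1.98×10^6 × 1.27 = 2.51×10^6 J/(m^2 K).
Angular frequency ω = 2π / T = 2π / 3.15×10^7 s = 1.99×10^-7 s⁻¹.
√((Cω)² + λ²) = √((0.501)² + 20.7²) = 20.7 W/(m²·K).
Amplitude A = F₀ / √((Cω)²+λ²) = 299 / 20.7 = 14.4 K.

14 K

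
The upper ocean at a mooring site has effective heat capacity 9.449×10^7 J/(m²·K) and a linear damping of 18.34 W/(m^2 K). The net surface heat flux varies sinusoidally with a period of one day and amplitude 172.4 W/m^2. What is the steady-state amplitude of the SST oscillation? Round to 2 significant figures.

0.025 K

Areal heat capacity C = 9.449×10^7 J/(m²·K) (given).
Angular frequency ω = 2π / T = 2π / 86400 s = 7.27×10^-5 s⁻¹.
√((Cω)² + λ²) = √((6870)² + 18.34²) = 6870 W/(m²·K).
Amplitude A = F₀ / √((Cω)²+λ²) = 172.4 / 6870 = 0.0251 K.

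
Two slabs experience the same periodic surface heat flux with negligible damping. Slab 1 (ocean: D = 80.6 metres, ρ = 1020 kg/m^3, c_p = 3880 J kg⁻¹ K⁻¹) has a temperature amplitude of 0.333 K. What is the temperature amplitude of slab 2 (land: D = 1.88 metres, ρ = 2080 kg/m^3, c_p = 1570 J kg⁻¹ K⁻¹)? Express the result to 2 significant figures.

C_ocean = 3.19×10^8 J/(m²·K); C_land = 6.14×10^6 J/(m²·K).
A ∝ 1/C ⇒ A_land = A_ocean × C_ocean/C_land = 0.333 × 52.0 = 17.3 K.

17 K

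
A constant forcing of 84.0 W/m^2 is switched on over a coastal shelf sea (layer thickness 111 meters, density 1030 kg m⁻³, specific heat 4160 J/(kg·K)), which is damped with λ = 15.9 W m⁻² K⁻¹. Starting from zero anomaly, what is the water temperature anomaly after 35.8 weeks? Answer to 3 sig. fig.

2.72 K

Areal heat capacity C = ρ c_p D = 1030 × 4160 × 111 = 4.76×10^8 J/(m^2 K).
τ = C / λ = 4.76×10^8 / 15.9 = 2.99×10^7 s.
Equilibrium anomaly ΔT_eq = F / λ = 84.0 / 15.9 = 5.28 K.
t = 35.8 weeks = 2.17×10^7 s, so t/τ = 0.724.
ΔT(t) = ΔT_eq (1 − e^(−t/τ)) = 5.28 × (1 − e^−0.724) = 2.72 K.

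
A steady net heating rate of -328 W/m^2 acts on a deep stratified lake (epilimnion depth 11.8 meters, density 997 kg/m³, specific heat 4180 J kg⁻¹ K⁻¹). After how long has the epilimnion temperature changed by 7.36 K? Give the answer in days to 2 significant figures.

13 days

Areal heat capacity C = ρ c_p D = 997 × 4180 × 11.8 = 4.92×10^7 J m⁻² K⁻¹.
Time required: Δt = C ΔT / F = 4.92×10^7 × -7.36 / -328 = 1.10×10^6 s.
In days: 1.10×10^6 s / (86400 s/day) = 12.8 days.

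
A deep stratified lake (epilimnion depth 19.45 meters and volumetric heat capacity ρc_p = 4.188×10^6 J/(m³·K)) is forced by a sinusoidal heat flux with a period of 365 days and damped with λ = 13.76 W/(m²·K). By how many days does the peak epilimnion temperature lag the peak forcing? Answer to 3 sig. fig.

50.4 days

Areal heat capacity C = ρc_p × D = 4.188×10^6 × 19.45 = 8.15×10^7 J/(m²·K).
ω = 2π / 3.15×10^7 s = 1.99×10^-7 s⁻¹.
Phase lag φ = arctan(Cω/λ) = arctan(16.2/13.76) = 0.868 rad.
Time lag = φ / ω = 0.868 / 1.99×10^-7 = 4.35×10^6 s = 50.4 days.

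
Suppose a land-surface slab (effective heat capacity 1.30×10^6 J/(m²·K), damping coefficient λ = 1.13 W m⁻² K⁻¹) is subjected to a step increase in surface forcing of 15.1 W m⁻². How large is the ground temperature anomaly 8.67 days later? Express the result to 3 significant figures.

Areal heat capacity C = 1.30×10^6 J/(m²·K) (given).
τ = C / λ = 1.30×10^6 / 1.13 = 1.15×10^6 s.
Equilibrium anomaly ΔT_eq = F / λ = 15.1 / 1.13 = 13.4 K.
t = 8.67 days = 7.49×10^5 s, so t/τ = 0.651.
ΔT(t) = ΔT_eq (1 − e^(−t/τ)) = 13.4 × (1 − e^−0.651) = 6.39 K.

6.39 K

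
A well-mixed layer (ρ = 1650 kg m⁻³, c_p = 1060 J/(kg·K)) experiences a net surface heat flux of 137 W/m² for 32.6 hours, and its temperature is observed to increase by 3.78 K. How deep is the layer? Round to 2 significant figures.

2.4 m

Heat input Q = F Δt = 137 × 1.17×10^5 s = 1.61×10^7 J/m².
Required areal heat capacity C = Q / ΔT = 4.25×10^6 J/(m²·K).
Depth D = C / (ρ c_p) = 4.25×10^6 / (1650 × 1060) = 2.43 m.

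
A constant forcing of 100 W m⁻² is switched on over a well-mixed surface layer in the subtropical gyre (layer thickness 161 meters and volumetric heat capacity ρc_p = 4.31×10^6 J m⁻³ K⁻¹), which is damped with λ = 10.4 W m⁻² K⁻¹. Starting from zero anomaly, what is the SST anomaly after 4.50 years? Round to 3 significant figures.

8.47 K

Areal heat capacity C = ρc_p × D = 4.31×10^6 × 161 = 6.94×10^8 J m⁻² K⁻¹.
τ = C / λ = 6.94×10^8 / 10.4 = 6.67×10^7 s.
Equilibrium anomaly ΔT_eq = F / λ = 100 / 10.4 = 9.62 K.
t = 4.50 years = 1.42×10^8 s, so t/τ = 2.13.
ΔT(t) = ΔT_eq (1 − e^(−t/τ)) = 9.62 × (1 − e^−2.13) = 8.47 K.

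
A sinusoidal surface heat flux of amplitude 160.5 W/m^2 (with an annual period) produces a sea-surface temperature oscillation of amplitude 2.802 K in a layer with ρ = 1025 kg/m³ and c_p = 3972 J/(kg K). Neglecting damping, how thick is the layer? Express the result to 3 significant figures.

ω = 2π / 3.15×10^7 s = 1.99×10^-7 s⁻¹.
Required C = F₀ / (A ω) = 160.5 / (2.802 × 1.99×10^-7) = 2.87×10^8 J/(m²·K).
D = C / (ρ c_p) = 2.87×10^8 / (1025 × 3972) = 70.6 m.

70.6 m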